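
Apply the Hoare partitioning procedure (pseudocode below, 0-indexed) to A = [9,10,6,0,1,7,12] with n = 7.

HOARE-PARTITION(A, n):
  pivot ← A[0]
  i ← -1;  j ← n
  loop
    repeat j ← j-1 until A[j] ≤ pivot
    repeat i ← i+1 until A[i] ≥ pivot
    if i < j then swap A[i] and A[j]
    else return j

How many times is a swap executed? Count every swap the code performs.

pivot = A[0] = 9; i = -1, j = 7
j→5 (A[5]=7≤9), i→0 (A[0]=9≥9); i<j, swap → [7,10,6,0,1,9,12]
j→4 (A[4]=1≤9), i→1 (A[1]=10≥9); i<j, swap → [7,1,6,0,10,9,12]
j→3, i→4; i≥j, return j=3. A = [7,1,6,0,10,9,12]

2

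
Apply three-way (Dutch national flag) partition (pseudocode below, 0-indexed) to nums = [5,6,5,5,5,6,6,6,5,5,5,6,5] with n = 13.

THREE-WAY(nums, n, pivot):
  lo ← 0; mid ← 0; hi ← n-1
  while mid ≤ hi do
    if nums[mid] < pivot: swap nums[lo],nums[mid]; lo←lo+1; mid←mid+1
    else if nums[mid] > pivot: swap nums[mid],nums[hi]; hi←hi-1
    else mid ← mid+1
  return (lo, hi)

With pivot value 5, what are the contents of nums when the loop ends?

lo=0 mid=0 hi=12
5=5: mid=1
6>5: swap(1,12), hi=11 ⇒ [5,5,5,5,5,6,6,6,5,5,5,6,6]
5=5: mid=2
5=5: mid=3
5=5: mid=4
5=5: mid=5
6>5: swap(5,11), hi=10 ⇒ [5,5,5,5,5,6,6,6,5,5,5,6,6]
6>5: swap(5,10), hi=9 ⇒ [5,5,5,5,5,5,6,6,5,5,6,6,6]
5=5: mid=6
6>5: swap(6,9), hi=8 ⇒ [5,5,5,5,5,5,5,6,5,6,6,6,6]
5=5: mid=7
6>5: swap(7,8), hi=7 ⇒ [5,5,5,5,5,5,5,5,6,6,6,6,6]
5=5: mid=8
done. lo=0 hi=7; nums=[5,5,5,5,5,5,5,5,6,6,6,6,6]

[5,5,5,5,5,5,5,5,6,6,6,6,6]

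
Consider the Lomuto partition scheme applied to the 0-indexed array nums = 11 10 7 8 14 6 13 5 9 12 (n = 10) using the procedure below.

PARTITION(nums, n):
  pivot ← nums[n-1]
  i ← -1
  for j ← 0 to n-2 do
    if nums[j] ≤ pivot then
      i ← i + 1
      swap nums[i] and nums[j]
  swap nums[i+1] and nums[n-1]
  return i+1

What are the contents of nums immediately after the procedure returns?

pivot = nums[9] = 12; i = -1
j=0: nums[0]=11 ≤ 12 → i=0, swap nums[0],nums[0] (no change) → 11 10 7 8 14 6 13 5 9 12
j=1: nums[1]=10 ≤ 12 → i=1, swap nums[1],nums[1] (no change) → 11 10 7 8 14 6 13 5 9 12
j=2: nums[2]=7 ≤ 12 → i=2, swap nums[2],nums[2] (no change) → 11 10 7 8 14 6 13 5 9 12
j=3: nums[3]=8 ≤ 12 → i=3, swap nums[3],nums[3] (no change) → 11 10 7 8 14 6 13 5 9 12
j=4: nums[4]=14 > 12 → no swap
j=5: nums[5]=6 ≤ 12 → i=4, swap nums[4],nums[5] → 11 10 7 8 6 14 13 5 9 12
j=6: nums[6]=13 > 12 → no swap
j=7: nums[7]=5 ≤ 12 → i=5, swap nums[5],nums[7] → 11 10 7 8 6 5 13 14 9 12
j=8: nums[8]=9 ≤ 12 → i=6, swap nums[6],nums[8] → 11 10 7 8 6 5 9 14 13 12
final swap nums[7],nums[9] → 11 10 7 8 6 5 9 12 13 14; return 7

11 10 7 8 6 5 9 12 13 14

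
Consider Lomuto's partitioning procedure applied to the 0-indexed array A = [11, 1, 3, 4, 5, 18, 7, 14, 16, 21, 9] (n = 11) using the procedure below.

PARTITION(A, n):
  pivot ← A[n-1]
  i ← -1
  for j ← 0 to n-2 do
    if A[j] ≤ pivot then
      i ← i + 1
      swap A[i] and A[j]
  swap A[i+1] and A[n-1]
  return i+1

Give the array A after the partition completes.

[1, 3, 4, 5, 7, 9, 11, 14, 16, 21, 18]

pivot = A[10] = 9; i = -1
j=0: A[0]=11 > 9 → no swap
j=1: A[1]=1 ≤ 9 → i=0, swap A[0],A[1] → [1, 11, 3, 4, 5, 18, 7, 14, 16, 21, 9]
j=2: A[2]=3 ≤ 9 → i=1, swap A[1],A[2] → [1, 3, 11, 4, 5, 18, 7, 14, 16, 21, 9]
j=3: A[3]=4 ≤ 9 → i=2, swap A[2],A[3] → [1, 3, 4, 11, 5, 18, 7, 14, 16, 21, 9]
j=4: A[4]=5 ≤ 9 → i=3, swap A[3],A[4] → [1, 3, 4, 5, 11, 18, 7, 14, 16, 21, 9]
j=5: A[5]=18 > 9 → no swap
j=6: A[6]=7 ≤ 9 → i=4, swap A[4],A[6] → [1, 3, 4, 5, 7, 18, 11, 14, 16, 21, 9]
j=7: A[7]=14 > 9 → no swap
j=8: A[8]=16 > 9 → no swap
j=9: A[9]=21 > 9 → no swap
final swap A[5],A[10] → [1, 3, 4, 5, 7, 9, 11, 14, 16, 21, 18]; return 5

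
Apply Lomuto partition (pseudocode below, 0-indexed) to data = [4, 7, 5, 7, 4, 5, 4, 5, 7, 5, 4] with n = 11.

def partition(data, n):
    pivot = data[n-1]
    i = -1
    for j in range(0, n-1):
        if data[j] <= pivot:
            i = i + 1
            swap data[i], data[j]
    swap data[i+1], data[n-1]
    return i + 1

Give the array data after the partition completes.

pivot=4, i=-1
j=0: 4≤4, i=0, swap(0,0) ⇒ [4, 7, 5, 7, 4, 5, 4, 5, 7, 5, 4]
j=1: 7>4, skip
j=2: 5>4, skip
j=3: 7>4, skip
j=4: 4≤4, i=1, swap(1,4) ⇒ [4, 4, 5, 7, 7, 5, 4, 5, 7, 5, 4]
j=5: 5>4, skip
j=6: 4≤4, i=2, swap(2,6) ⇒ [4, 4, 4, 7, 7, 5, 5, 5, 7, 5, 4]
j=7: 5>4, skip
j=8: 7>4, skip
j=9: 5>4, skip
swap(3,10) ⇒ [4, 4, 4, 4, 7, 5, 5, 5, 7, 5, 7]; return 3

[4, 4, 4, 4, 7, 5, 5, 5, 7, 5, 7]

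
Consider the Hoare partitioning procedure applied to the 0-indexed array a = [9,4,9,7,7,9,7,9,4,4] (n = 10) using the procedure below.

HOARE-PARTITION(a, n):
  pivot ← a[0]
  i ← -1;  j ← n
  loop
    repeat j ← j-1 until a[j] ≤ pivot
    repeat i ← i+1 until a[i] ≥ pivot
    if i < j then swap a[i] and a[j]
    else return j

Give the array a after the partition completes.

pivot=9
j stops at 9 (4), i stops at 0 (9); swap ⇒ [4,4,9,7,7,9,7,9,4,9]
j stops at 8 (4), i stops at 2 (9); swap ⇒ [4,4,4,7,7,9,7,9,9,9]
j stops at 7 (9), i stops at 5 (9); swap ⇒ [4,4,4,7,7,9,7,9,9,9]
j stops at 6, i stops at 7; i≥j ⇒ return 6. a=[4,4,4,7,7,9,7,9,9,9]

[4,4,4,7,7,9,7,9,9,9]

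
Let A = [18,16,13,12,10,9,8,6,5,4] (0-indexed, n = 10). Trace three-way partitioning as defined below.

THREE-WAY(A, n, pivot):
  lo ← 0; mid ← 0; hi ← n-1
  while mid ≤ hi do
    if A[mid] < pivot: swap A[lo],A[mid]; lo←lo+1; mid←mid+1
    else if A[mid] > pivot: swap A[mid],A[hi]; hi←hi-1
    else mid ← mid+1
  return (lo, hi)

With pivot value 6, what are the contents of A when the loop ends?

lo=0 mid=0 hi=9
18>6: swap(0,9), hi=8 ⇒ [4,16,13,12,10,9,8,6,5,18]
4<6: swap(0,0), lo=1 mid=1 ⇒ [4,16,13,12,10,9,8,6,5,18]
16>6: swap(1,8), hi=7 ⇒ [4,5,13,12,10,9,8,6,16,18]
5<6: swap(1,1), lo=2 mid=2 ⇒ [4,5,13,12,10,9,8,6,16,18]
13>6: swap(2,7), hi=6 ⇒ [4,5,6,12,10,9,8,13,16,18]
6=6: mid=3
12>6: swap(3,6), hi=5 ⇒ [4,5,6,8,10,9,12,13,16,18]
8>6: swap(3,5), hi=4 ⇒ [4,5,6,9,10,8,12,13,16,18]
9>6: swap(3,4), hi=3 ⇒ [4,5,6,10,9,8,12,13,16,18]
10>6: swap(3,3), hi=2 ⇒ [4,5,6,10,9,8,12,13,16,18]
done. lo=2 hi=2; A=[4,5,6,10,9,8,12,13,16,18]

[4,5,6,10,9,8,12,13,16,18]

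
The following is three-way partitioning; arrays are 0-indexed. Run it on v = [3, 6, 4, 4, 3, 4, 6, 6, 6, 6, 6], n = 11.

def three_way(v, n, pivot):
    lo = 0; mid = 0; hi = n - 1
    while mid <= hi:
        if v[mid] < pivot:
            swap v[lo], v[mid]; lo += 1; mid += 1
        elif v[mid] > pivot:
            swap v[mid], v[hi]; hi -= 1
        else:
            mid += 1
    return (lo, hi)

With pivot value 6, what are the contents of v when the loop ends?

[3, 4, 4, 3, 4, 6, 6, 6, 6, 6, 6]

lo=0 mid=0 hi=10
3<6: swap(0,0), lo=1 mid=1 ⇒ [3, 6, 4, 4, 3, 4, 6, 6, 6, 6, 6]
6=6: mid=2
4<6: swap(1,2), lo=2 mid=3 ⇒ [3, 4, 6, 4, 3, 4, 6, 6, 6, 6, 6]
4<6: swap(2,3), lo=3 mid=4 ⇒ [3, 4, 4, 6, 3, 4, 6, 6, 6, 6, 6]
3<6: swap(3,4), lo=4 mid=5 ⇒ [3, 4, 4, 3, 6, 4, 6, 6, 6, 6, 6]
4<6: swap(4,5), lo=5 mid=6 ⇒ [3, 4, 4, 3, 4, 6, 6, 6, 6, 6, 6]
6=6: mid=7
6=6: mid=8
6=6: mid=9
6=6: mid=10
6=6: mid=11
done. lo=5 hi=10; v=[3, 4, 4, 3, 4, 6, 6, 6, 6, 6, 6]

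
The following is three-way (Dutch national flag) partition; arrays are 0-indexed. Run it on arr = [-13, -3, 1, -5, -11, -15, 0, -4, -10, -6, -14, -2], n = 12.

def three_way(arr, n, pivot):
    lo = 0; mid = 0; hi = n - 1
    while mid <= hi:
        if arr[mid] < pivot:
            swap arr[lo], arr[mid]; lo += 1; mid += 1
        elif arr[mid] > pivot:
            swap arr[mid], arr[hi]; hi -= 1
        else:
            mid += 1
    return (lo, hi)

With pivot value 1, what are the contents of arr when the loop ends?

pivot = 1; lo=0, mid=0, hi=11
arr[mid]=-13<1: swap arr[0],arr[0]; lo=1,mid=1 → [-13, -3, 1, -5, -11, -15, 0, -4, -10, -6, -14, -2]
arr[mid]=-3<1: swap arr[1],arr[1]; lo=2,mid=2 → [-13, -3, 1, -5, -11, -15, 0, -4, -10, -6, -14, -2]
arr[mid]=1=1: mid=3
arr[mid]=-5<1: swap arr[2],arr[3]; lo=3,mid=4 → [-13, -3, -5, 1, -11, -15, 0, -4, -10, -6, -14, -2]
arr[mid]=-11<1: swap arr[3],arr[4]; lo=4,mid=5 → [-13, -3, -5, -11, 1, -15, 0, -4, -10, -6, -14, -2]
arr[mid]=-15<1: swap arr[4],arr[5]; lo=5,mid=6 → [-13, -3, -5, -11, -15, 1, 0, -4, -10, -6, -14, -2]
arr[mid]=0<1: swap arr[5],arr[6]; lo=6,mid=7 → [-13, -3, -5, -11, -15, 0, 1, -4, -10, -6, -14, -2]
arr[mid]=-4<1: swap arr[6],arr[7]; lo=7,mid=8 → [-13, -3, -5, -11, -15, 0, -4, 1, -10, -6, -14, -2]
arr[mid]=-10<1: swap arr[7],arr[8]; lo=8,mid=9 → [-13, -3, -5, -11, -15, 0, -4, -10, 1, -6, -14, -2]
arr[mid]=-6<1: swap arr[8],arr[9]; lo=9,mid=10 → [-13, -3, -5, -11, -15, 0, -4, -10, -6, 1, -14, -2]
arr[mid]=-14<1: swap arr[9],arr[10]; lo=10,mid=11 → [-13, -3, -5, -11, -15, 0, -4, -10, -6, -14, 1, -2]
arr[mid]=-2<1: swap arr[10],arr[11]; lo=11,mid=12 → [-13, -3, -5, -11, -15, 0, -4, -10, -6, -14, -2, 1]
end: lo=11, hi=11; arr = [-13, -3, -5, -11, -15, 0, -4, -10, -6, -14, -2, 1]

[-13, -3, -5, -11, -15, 0, -4, -10, -6, -14, -2, 1]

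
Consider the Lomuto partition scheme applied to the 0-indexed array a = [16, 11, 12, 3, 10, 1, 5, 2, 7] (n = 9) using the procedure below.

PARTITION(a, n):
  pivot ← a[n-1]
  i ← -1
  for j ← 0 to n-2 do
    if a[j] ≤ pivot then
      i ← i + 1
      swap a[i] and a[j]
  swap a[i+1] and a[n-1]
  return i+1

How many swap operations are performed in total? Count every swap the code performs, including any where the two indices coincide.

pivot = a[8] = 7; i = -1
j=0: a[0]=16 > 7 → no swap
j=1: a[1]=11 > 7 → no swap
j=2: a[2]=12 > 7 → no swap
j=3: a[3]=3 ≤ 7 → i=0, swap a[0],a[3] → [3, 11, 12, 16, 10, 1, 5, 2, 7]
j=4: a[4]=10 > 7 → no swap
j=5: a[5]=1 ≤ 7 → i=1, swap a[1],a[5] → [3, 1, 12, 16, 10, 11, 5, 2, 7]
j=6: a[6]=5 ≤ 7 → i=2, swap a[2],a[6] → [3, 1, 5, 16, 10, 11, 12, 2, 7]
j=7: a[7]=2 ≤ 7 → i=3, swap a[3],a[7] → [3, 1, 5, 2, 10, 11, 12, 16, 7]
final swap a[4],a[8] → [3, 1, 5, 2, 7, 11, 12, 16, 10]; return 4

5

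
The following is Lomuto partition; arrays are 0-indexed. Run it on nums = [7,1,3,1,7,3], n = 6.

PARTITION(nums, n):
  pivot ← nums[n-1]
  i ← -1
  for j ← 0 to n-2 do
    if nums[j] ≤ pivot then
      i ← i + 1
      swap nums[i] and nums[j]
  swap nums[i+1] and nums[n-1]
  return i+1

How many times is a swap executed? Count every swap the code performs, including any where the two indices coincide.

pivot = nums[5] = 3; i = -1
j=0: nums[0]=7 > 3 → no swap
j=1: nums[1]=1 ≤ 3 → i=0, swap nums[0],nums[1] → [1,7,3,1,7,3]
j=2: nums[2]=3 ≤ 3 → i=1, swap nums[1],nums[2] → [1,3,7,1,7,3]
j=3: nums[3]=1 ≤ 3 → i=2, swap nums[2],nums[3] → [1,3,1,7,7,3]
j=4: nums[4]=7 > 3 → no swap
final swap nums[3],nums[5] → [1,3,1,3,7,7]; return 3

4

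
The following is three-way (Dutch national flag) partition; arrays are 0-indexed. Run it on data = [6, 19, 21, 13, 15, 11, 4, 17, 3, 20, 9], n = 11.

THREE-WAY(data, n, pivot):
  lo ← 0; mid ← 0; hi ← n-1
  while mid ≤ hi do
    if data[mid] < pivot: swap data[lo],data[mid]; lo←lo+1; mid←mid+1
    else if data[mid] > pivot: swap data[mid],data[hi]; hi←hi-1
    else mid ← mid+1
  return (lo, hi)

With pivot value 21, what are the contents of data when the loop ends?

[6, 19, 13, 15, 11, 4, 17, 3, 20, 9, 21]

lo=0 mid=0 hi=10
6<21: swap(0,0), lo=1 mid=1 ⇒ [6, 19, 21, 13, 15, 11, 4, 17, 3, 20, 9]
19<21: swap(1,1), lo=2 mid=2 ⇒ [6, 19, 21, 13, 15, 11, 4, 17, 3, 20, 9]
21=21: mid=3
13<21: swap(2,3), lo=3 mid=4 ⇒ [6, 19, 13, 21, 15, 11, 4, 17, 3, 20, 9]
15<21: swap(3,4), lo=4 mid=5 ⇒ [6, 19, 13, 15, 21, 11, 4, 17, 3, 20, 9]
11<21: swap(4,5), lo=5 mid=6 ⇒ [6, 19, 13, 15, 11, 21, 4, 17, 3, 20, 9]
4<21: swap(5,6), lo=6 mid=7 ⇒ [6, 19, 13, 15, 11, 4, 21, 17, 3, 20, 9]
17<21: swap(6,7), lo=7 mid=8 ⇒ [6, 19, 13, 15, 11, 4, 17, 21, 3, 20, 9]
3<21: swap(7,8), lo=8 mid=9 ⇒ [6, 19, 13, 15, 11, 4, 17, 3, 21, 20, 9]
20<21: swap(8,9), lo=9 mid=10 ⇒ [6, 19, 13, 15, 11, 4, 17, 3, 20, 21, 9]
9<21: swap(9,10), lo=10 mid=11 ⇒ [6, 19, 13, 15, 11, 4, 17, 3, 20, 9, 21]
done. lo=10 hi=10; data=[6, 19, 13, 15, 11, 4, 17, 3, 20, 9, 21]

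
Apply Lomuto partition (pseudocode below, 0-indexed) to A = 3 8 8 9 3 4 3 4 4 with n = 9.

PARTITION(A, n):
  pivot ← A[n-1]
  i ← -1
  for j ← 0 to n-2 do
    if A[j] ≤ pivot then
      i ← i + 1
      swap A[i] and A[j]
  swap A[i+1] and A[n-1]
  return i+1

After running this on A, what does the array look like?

3 3 4 3 4 4 9 8 8

pivot=4, i=-1
j=0: 3≤4, i=0, swap(0,0) ⇒ 3 8 8 9 3 4 3 4 4
j=1: 8>4, skip
j=2: 8>4, skip
j=3: 9>4, skip
j=4: 3≤4, i=1, swap(1,4) ⇒ 3 3 8 9 8 4 3 4 4
j=5: 4≤4, i=2, swap(2,5) ⇒ 3 3 4 9 8 8 3 4 4
j=6: 3≤4, i=3, swap(3,6) ⇒ 3 3 4 3 8 8 9 4 4
j=7: 4≤4, i=4, swap(4,7) ⇒ 3 3 4 3 4 8 9 8 4
swap(5,8) ⇒ 3 3 4 3 4 4 9 8 8; return 5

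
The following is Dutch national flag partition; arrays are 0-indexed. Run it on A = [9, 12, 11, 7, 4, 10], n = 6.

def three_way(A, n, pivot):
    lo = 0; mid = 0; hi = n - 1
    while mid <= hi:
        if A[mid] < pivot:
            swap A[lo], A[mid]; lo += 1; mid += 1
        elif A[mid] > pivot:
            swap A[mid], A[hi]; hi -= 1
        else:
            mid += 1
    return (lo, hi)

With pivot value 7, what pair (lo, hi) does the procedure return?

lo=0 mid=0 hi=5
9>7: swap(0,5), hi=4 ⇒ [10, 12, 11, 7, 4, 9]
10>7: swap(0,4), hi=3 ⇒ [4, 12, 11, 7, 10, 9]
4<7: swap(0,0), lo=1 mid=1 ⇒ [4, 12, 11, 7, 10, 9]
12>7: swap(1,3), hi=2 ⇒ [4, 7, 11, 12, 10, 9]
7=7: mid=2
11>7: swap(2,2), hi=1 ⇒ [4, 7, 11, 12, 10, 9]
done. lo=1 hi=1; A=[4, 7, 11, 12, 10, 9]

(1, 1)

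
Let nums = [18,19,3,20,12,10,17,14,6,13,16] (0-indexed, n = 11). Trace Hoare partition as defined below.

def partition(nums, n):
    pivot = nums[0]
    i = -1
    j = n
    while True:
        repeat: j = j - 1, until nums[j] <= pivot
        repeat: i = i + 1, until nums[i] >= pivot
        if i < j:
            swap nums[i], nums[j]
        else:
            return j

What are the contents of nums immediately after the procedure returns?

pivot=18
j stops at 10 (16), i stops at 0 (18); swap ⇒ [16,19,3,20,12,10,17,14,6,13,18]
j stops at 9 (13), i stops at 1 (19); swap ⇒ [16,13,3,20,12,10,17,14,6,19,18]
j stops at 8 (6), i stops at 3 (20); swap ⇒ [16,13,3,6,12,10,17,14,20,19,18]
j stops at 7, i stops at 8; i≥j ⇒ return 7. nums=[16,13,3,6,12,10,17,14,20,19,18]

[16,13,3,6,12,10,17,14,20,19,18]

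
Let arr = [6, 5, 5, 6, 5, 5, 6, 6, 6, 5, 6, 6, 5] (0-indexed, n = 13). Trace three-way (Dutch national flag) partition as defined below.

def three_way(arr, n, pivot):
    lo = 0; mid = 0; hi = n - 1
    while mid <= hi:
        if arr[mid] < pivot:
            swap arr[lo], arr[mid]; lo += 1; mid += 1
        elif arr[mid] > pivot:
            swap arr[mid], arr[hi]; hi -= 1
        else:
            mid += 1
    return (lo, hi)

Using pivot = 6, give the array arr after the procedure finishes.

pivot = 6; lo=0, mid=0, hi=12
arr[mid]=6=6: mid=1
arr[mid]=5<6: swap arr[0],arr[1]; lo=1,mid=2 → [5, 6, 5, 6, 5, 5, 6, 6, 6, 5, 6, 6, 5]
arr[mid]=5<6: swap arr[1],arr[2]; lo=2,mid=3 → [5, 5, 6, 6, 5, 5, 6, 6, 6, 5, 6, 6, 5]
arr[mid]=6=6: mid=4
arr[mid]=5<6: swap arr[2],arr[4]; lo=3,mid=5 → [5, 5, 5, 6, 6, 5, 6, 6, 6, 5, 6, 6, 5]
arr[mid]=5<6: swap arr[3],arr[5]; lo=4,mid=6 → [5, 5, 5, 5, 6, 6, 6, 6, 6, 5, 6, 6, 5]
arr[mid]=6=6: mid=7
arr[mid]=6=6: mid=8
arr[mid]=6=6: mid=9
arr[mid]=5<6: swap arr[4],arr[9]; lo=5,mid=10 → [5, 5, 5, 5, 5, 6, 6, 6, 6, 6, 6, 6, 5]
arr[mid]=6=6: mid=11
arr[mid]=6=6: mid=12
arr[mid]=5<6: swap arr[5],arr[12]; lo=6,mid=13 → [5, 5, 5, 5, 5, 5, 6, 6, 6, 6, 6, 6, 6]
end: lo=6, hi=12; arr = [5, 5, 5, 5, 5, 5, 6, 6, 6, 6, 6, 6, 6]

[5, 5, 5, 5, 5, 5, 6, 6, 6, 6, 6, 6, 6]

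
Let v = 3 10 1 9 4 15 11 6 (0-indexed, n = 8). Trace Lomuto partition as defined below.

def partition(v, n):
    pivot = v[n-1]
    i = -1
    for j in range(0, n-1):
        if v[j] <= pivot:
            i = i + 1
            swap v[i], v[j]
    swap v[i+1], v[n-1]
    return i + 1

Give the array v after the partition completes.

3 1 4 6 10 15 11 9

pivot = v[7] = 6; i = -1
j=0: v[0]=3 ≤ 6 → i=0, swap v[0],v[0] (no change) → 3 10 1 9 4 15 11 6
j=1: v[1]=10 > 6 → no swap
j=2: v[2]=1 ≤ 6 → i=1, swap v[1],v[2] → 3 1 10 9 4 15 11 6
j=3: v[3]=9 > 6 → no swap
j=4: v[4]=4 ≤ 6 → i=2, swap v[2],v[4] → 3 1 4 9 10 15 11 6
j=5: v[5]=15 > 6 → no swap
j=6: v[6]=11 > 6 → no swap
final swap v[3],v[7] → 3 1 4 6 10 15 11 9; return 3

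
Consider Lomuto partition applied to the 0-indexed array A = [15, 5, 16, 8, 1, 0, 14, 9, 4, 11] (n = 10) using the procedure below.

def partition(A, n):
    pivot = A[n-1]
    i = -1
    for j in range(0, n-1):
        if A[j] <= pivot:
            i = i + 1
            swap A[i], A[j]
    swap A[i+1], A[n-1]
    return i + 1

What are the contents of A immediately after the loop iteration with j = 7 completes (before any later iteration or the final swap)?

[5, 8, 1, 0, 9, 15, 14, 16, 4, 11]

pivot=11, i=-1
j=0: 15>11, skip
j=1: 5≤11, i=0, swap(0,1) ⇒ [5, 15, 16, 8, 1, 0, 14, 9, 4, 11]
j=2: 16>11, skip
j=3: 8≤11, i=1, swap(1,3) ⇒ [5, 8, 16, 15, 1, 0, 14, 9, 4, 11]
j=4: 1≤11, i=2, swap(2,4) ⇒ [5, 8, 1, 15, 16, 0, 14, 9, 4, 11]
j=5: 0≤11, i=3, swap(3,5) ⇒ [5, 8, 1, 0, 16, 15, 14, 9, 4, 11]
j=6: 14>11, skip
j=7: 9≤11, i=4, swap(4,7) ⇒ [5, 8, 1, 0, 9, 15, 14, 16, 4, 11]
(after j=7) A = [5, 8, 1, 0, 9, 15, 14, 16, 4, 11]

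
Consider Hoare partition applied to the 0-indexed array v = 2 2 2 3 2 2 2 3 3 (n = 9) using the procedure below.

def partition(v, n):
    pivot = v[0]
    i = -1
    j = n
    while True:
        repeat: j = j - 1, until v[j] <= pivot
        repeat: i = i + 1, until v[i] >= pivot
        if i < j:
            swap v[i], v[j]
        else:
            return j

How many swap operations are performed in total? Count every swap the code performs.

3

pivot = v[0] = 2; i = -1, j = 9
j→6 (v[6]=2≤2), i→0 (v[0]=2≥2); i<j, swap → 2 2 2 3 2 2 2 3 3
j→5 (v[5]=2≤2), i→1 (v[1]=2≥2); i<j, swap → 2 2 2 3 2 2 2 3 3
j→4 (v[4]=2≤2), i→2 (v[2]=2≥2); i<j, swap → 2 2 2 3 2 2 2 3 3
j→2, i→3; i≥j, return j=2. v = 2 2 2 3 2 2 2 3 3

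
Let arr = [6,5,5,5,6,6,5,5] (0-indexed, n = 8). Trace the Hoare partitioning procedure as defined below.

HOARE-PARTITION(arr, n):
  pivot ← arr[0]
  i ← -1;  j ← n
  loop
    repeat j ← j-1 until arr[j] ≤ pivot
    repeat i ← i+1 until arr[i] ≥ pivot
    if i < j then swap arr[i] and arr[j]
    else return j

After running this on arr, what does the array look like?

[5,5,5,5,5,6,6,6]

pivot = arr[0] = 6; i = -1, j = 8
j→7 (arr[7]=5≤6), i→0 (arr[0]=6≥6); i<j, swap → [5,5,5,5,6,6,5,6]
j→6 (arr[6]=5≤6), i→4 (arr[4]=6≥6); i<j, swap → [5,5,5,5,5,6,6,6]
j→5, i→5; i≥j, return j=5. arr = [5,5,5,5,5,6,6,6]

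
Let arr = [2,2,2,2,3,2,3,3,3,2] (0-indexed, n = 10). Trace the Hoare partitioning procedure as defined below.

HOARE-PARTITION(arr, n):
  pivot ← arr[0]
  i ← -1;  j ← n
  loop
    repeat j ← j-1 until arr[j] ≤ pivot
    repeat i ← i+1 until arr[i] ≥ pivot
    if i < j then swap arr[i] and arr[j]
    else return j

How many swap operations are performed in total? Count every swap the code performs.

3

pivot = arr[0] = 2; i = -1, j = 10
j→9 (arr[9]=2≤2), i→0 (arr[0]=2≥2); i<j, swap → [2,2,2,2,3,2,3,3,3,2]
j→5 (arr[5]=2≤2), i→1 (arr[1]=2≥2); i<j, swap → [2,2,2,2,3,2,3,3,3,2]
j→3 (arr[3]=2≤2), i→2 (arr[2]=2≥2); i<j, swap → [2,2,2,2,3,2,3,3,3,2]
j→2, i→3; i≥j, return j=2. arr = [2,2,2,2,3,2,3,3,3,2]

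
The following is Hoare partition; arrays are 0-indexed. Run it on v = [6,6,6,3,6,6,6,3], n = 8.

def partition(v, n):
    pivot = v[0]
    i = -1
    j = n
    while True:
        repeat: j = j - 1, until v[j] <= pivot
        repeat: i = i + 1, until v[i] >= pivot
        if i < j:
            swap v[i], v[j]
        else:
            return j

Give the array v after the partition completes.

pivot=6
j stops at 7 (3), i stops at 0 (6); swap ⇒ [3,6,6,3,6,6,6,6]
j stops at 6 (6), i stops at 1 (6); swap ⇒ [3,6,6,3,6,6,6,6]
j stops at 5 (6), i stops at 2 (6); swap ⇒ [3,6,6,3,6,6,6,6]
j stops at 4, i stops at 4; i≥j ⇒ return 4. v=[3,6,6,3,6,6,6,6]

[3,6,6,3,6,6,6,6]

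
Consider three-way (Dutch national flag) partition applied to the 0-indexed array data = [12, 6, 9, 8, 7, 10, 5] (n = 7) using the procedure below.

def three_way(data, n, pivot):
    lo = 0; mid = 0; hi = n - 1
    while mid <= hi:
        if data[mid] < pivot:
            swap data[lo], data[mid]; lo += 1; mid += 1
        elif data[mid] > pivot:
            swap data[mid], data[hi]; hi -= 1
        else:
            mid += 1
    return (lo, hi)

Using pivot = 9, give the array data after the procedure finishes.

lo=0 mid=0 hi=6
12>9: swap(0,6), hi=5 ⇒ [5, 6, 9, 8, 7, 10, 12]
5<9: swap(0,0), lo=1 mid=1 ⇒ [5, 6, 9, 8, 7, 10, 12]
6<9: swap(1,1), lo=2 mid=2 ⇒ [5, 6, 9, 8, 7, 10, 12]
9=9: mid=3
8<9: swap(2,3), lo=3 mid=4 ⇒ [5, 6, 8, 9, 7, 10, 12]
7<9: swap(3,4), lo=4 mid=5 ⇒ [5, 6, 8, 7, 9, 10, 12]
10>9: swap(5,5), hi=4 ⇒ [5, 6, 8, 7, 9, 10, 12]
done. lo=4 hi=4; data=[5, 6, 8, 7, 9, 10, 12]

[5, 6, 8, 7, 9, 10, 12]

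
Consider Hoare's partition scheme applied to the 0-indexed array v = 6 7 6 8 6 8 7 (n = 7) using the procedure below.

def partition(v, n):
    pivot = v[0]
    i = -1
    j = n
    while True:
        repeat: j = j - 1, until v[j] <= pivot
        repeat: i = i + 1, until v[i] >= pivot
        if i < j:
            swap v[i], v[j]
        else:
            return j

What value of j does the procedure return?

pivot=6
j stops at 4 (6), i stops at 0 (6); swap ⇒ 6 7 6 8 6 8 7
j stops at 2 (6), i stops at 1 (7); swap ⇒ 6 6 7 8 6 8 7
j stops at 1, i stops at 2; i≥j ⇒ return 1. v=6 6 7 8 6 8 7

1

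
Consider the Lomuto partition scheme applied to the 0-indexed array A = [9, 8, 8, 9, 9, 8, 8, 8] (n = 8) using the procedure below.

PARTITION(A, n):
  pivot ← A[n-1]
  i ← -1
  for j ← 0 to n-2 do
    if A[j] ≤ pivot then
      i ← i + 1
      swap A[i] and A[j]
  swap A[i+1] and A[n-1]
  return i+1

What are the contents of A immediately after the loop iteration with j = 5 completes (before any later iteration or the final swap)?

[8, 8, 8, 9, 9, 9, 8, 8]

pivot = A[7] = 8; i = -1
j=0: A[0]=9 > 8 → no swap
j=1: A[1]=8 ≤ 8 → i=0, swap A[0],A[1] → [8, 9, 8, 9, 9, 8, 8, 8]
j=2: A[2]=8 ≤ 8 → i=1, swap A[1],A[2] → [8, 8, 9, 9, 9, 8, 8, 8]
j=3: A[3]=9 > 8 → no swap
j=4: A[4]=9 > 8 → no swap
j=5: A[5]=8 ≤ 8 → i=2, swap A[2],A[5] → [8, 8, 8, 9, 9, 9, 8, 8]
(after j=5) A = [8, 8, 8, 9, 9, 9, 8, 8]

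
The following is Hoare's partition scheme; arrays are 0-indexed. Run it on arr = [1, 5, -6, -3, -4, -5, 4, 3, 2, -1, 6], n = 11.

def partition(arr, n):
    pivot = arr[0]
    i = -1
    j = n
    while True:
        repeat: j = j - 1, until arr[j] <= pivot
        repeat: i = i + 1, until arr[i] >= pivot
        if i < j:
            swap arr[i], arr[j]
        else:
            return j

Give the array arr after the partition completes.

[-1, -5, -6, -3, -4, 5, 4, 3, 2, 1, 6]

pivot = arr[0] = 1; i = -1, j = 11
j→9 (arr[9]=-1≤1), i→0 (arr[0]=1≥1); i<j, swap → [-1, 5, -6, -3, -4, -5, 4, 3, 2, 1, 6]
j→5 (arr[5]=-5≤1), i→1 (arr[1]=5≥1); i<j, swap → [-1, -5, -6, -3, -4, 5, 4, 3, 2, 1, 6]
j→4, i→5; i≥j, return j=4. arr = [-1, -5, -6, -3, -4, 5, 4, 3, 2, 1, 6]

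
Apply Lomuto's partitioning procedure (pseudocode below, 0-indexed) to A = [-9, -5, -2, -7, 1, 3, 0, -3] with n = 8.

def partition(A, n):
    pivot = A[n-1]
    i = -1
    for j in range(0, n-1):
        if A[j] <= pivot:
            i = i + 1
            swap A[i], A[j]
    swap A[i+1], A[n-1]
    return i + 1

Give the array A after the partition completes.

[-9, -5, -7, -3, 1, 3, 0, -2]

pivot = A[7] = -3; i = -1
j=0: A[0]=-9 ≤ -3 → i=0, swap A[0],A[0] (no change) → [-9, -5, -2, -7, 1, 3, 0, -3]
j=1: A[1]=-5 ≤ -3 → i=1, swap A[1],A[1] (no change) → [-9, -5, -2, -7, 1, 3, 0, -3]
j=2: A[2]=-2 > -3 → no swap
j=3: A[3]=-7 ≤ -3 → i=2, swap A[2],A[3] → [-9, -5, -7, -2, 1, 3, 0, -3]
j=4: A[4]=1 > -3 → no swap
j=5: A[5]=3 > -3 → no swap
j=6: A[6]=0 > -3 → no swap
final swap A[3],A[7] → [-9, -5, -7, -3, 1, 3, 0, -2]; return 3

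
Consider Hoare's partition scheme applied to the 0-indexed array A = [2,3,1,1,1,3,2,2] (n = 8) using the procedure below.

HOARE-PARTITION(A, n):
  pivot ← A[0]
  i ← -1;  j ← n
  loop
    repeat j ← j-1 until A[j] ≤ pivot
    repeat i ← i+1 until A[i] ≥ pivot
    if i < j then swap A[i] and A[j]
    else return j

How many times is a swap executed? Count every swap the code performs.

pivot=2
j stops at 7 (2), i stops at 0 (2); swap ⇒ [2,3,1,1,1,3,2,2]
j stops at 6 (2), i stops at 1 (3); swap ⇒ [2,2,1,1,1,3,3,2]
j stops at 4, i stops at 5; i≥j ⇒ return 4. A=[2,2,1,1,1,3,3,2]

2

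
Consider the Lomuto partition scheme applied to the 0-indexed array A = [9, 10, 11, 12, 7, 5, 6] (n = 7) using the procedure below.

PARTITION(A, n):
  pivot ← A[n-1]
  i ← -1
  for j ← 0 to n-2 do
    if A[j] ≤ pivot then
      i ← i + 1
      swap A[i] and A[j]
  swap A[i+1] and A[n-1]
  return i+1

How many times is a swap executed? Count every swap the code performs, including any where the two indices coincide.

pivot = A[6] = 6; i = -1
j=0: A[0]=9 > 6 → no swap
j=1: A[1]=10 > 6 → no swap
j=2: A[2]=11 > 6 → no swap
j=3: A[3]=12 > 6 → no swap
j=4: A[4]=7 > 6 → no swap
j=5: A[5]=5 ≤ 6 → i=0, swap A[0],A[5] → [5, 10, 11, 12, 7, 9, 6]
final swap A[1],A[6] → [5, 6, 11, 12, 7, 9, 10]; return 1

2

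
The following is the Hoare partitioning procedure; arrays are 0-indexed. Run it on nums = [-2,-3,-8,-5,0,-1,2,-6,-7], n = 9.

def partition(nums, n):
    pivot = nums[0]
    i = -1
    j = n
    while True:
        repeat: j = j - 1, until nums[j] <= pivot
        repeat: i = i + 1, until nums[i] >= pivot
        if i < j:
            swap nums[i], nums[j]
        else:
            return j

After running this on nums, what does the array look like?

[-7,-3,-8,-5,-6,-1,2,0,-2]

pivot = nums[0] = -2; i = -1, j = 9
j→8 (nums[8]=-7≤-2), i→0 (nums[0]=-2≥-2); i<j, swap → [-7,-3,-8,-5,0,-1,2,-6,-2]
j→7 (nums[7]=-6≤-2), i→4 (nums[4]=0≥-2); i<j, swap → [-7,-3,-8,-5,-6,-1,2,0,-2]
j→4, i→5; i≥j, return j=4. nums = [-7,-3,-8,-5,-6,-1,2,0,-2]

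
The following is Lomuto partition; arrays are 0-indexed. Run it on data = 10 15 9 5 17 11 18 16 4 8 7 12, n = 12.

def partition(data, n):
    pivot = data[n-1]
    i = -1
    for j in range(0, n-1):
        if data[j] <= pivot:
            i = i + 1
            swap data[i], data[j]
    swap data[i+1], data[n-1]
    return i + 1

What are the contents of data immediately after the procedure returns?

10 9 5 11 4 8 7 12 17 15 18 16

pivot=12, i=-1
j=0: 10≤12, i=0, swap(0,0) ⇒ 10 15 9 5 17 11 18 16 4 8 7 12
j=1: 15>12, skip
j=2: 9≤12, i=1, swap(1,2) ⇒ 10 9 15 5 17 11 18 16 4 8 7 12
j=3: 5≤12, i=2, swap(2,3) ⇒ 10 9 5 15 17 11 18 16 4 8 7 12
j=4: 17>12, skip
j=5: 11≤12, i=3, swap(3,5) ⇒ 10 9 5 11 17 15 18 16 4 8 7 12
j=6: 18>12, skip
j=7: 16>12, skip
j=8: 4≤12, i=4, swap(4,8) ⇒ 10 9 5 11 4 15 18 16 17 8 7 12
j=9: 8≤12, i=5, swap(5,9) ⇒ 10 9 5 11 4 8 18 16 17 15 7 12
j=10: 7≤12, i=6, swap(6,10) ⇒ 10 9 5 11 4 8 7 16 17 15 18 12
swap(7,11) ⇒ 10 9 5 11 4 8 7 12 17 15 18 16; return 7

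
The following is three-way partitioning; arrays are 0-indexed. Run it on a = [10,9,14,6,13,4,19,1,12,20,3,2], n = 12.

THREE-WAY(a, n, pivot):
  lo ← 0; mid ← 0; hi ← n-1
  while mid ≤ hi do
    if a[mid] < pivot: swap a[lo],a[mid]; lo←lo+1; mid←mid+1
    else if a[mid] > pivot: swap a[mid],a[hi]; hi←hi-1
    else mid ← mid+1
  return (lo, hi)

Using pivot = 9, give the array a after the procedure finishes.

lo=0 mid=0 hi=11
10>9: swap(0,11), hi=10 ⇒ [2,9,14,6,13,4,19,1,12,20,3,10]
2<9: swap(0,0), lo=1 mid=1 ⇒ [2,9,14,6,13,4,19,1,12,20,3,10]
9=9: mid=2
14>9: swap(2,10), hi=9 ⇒ [2,9,3,6,13,4,19,1,12,20,14,10]
3<9: swap(1,2), lo=2 mid=3 ⇒ [2,3,9,6,13,4,19,1,12,20,14,10]
6<9: swap(2,3), lo=3 mid=4 ⇒ [2,3,6,9,13,4,19,1,12,20,14,10]
13>9: swap(4,9), hi=8 ⇒ [2,3,6,9,20,4,19,1,12,13,14,10]
20>9: swap(4,8), hi=7 ⇒ [2,3,6,9,12,4,19,1,20,13,14,10]
12>9: swap(4,7), hi=6 ⇒ [2,3,6,9,1,4,19,12,20,13,14,10]
1<9: swap(3,4), lo=4 mid=5 ⇒ [2,3,6,1,9,4,19,12,20,13,14,10]
4<9: swap(4,5), lo=5 mid=6 ⇒ [2,3,6,1,4,9,19,12,20,13,14,10]
19>9: swap(6,6), hi=5 ⇒ [2,3,6,1,4,9,19,12,20,13,14,10]
done. lo=5 hi=5; a=[2,3,6,1,4,9,19,12,20,13,14,10]

[2,3,6,1,4,9,19,12,20,13,14,10]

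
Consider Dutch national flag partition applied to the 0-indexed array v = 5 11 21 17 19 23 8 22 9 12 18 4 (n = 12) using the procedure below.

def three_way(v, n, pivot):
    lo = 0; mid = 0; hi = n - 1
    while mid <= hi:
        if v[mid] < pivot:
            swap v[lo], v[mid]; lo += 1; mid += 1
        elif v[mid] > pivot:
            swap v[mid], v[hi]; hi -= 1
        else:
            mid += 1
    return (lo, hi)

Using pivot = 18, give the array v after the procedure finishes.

5 11 4 17 12 8 9 18 22 23 19 21

lo=0 mid=0 hi=11
5<18: swap(0,0), lo=1 mid=1 ⇒ 5 11 21 17 19 23 8 22 9 12 18 4
11<18: swap(1,1), lo=2 mid=2 ⇒ 5 11 21 17 19 23 8 22 9 12 18 4
21>18: swap(2,11), hi=10 ⇒ 5 11 4 17 19 23 8 22 9 12 18 21
4<18: swap(2,2), lo=3 mid=3 ⇒ 5 11 4 17 19 23 8 22 9 12 18 21
17<18: swap(3,3), lo=4 mid=4 ⇒ 5 11 4 17 19 23 8 22 9 12 18 21
19>18: swap(4,10), hi=9 ⇒ 5 11 4 17 18 23 8 22 9 12 19 21
18=18: mid=5
23>18: swap(5,9), hi=8 ⇒ 5 11 4 17 18 12 8 22 9 23 19 21
12<18: swap(4,5), lo=5 mid=6 ⇒ 5 11 4 17 12 18 8 22 9 23 19 21
8<18: swap(5,6), lo=6 mid=7 ⇒ 5 11 4 17 12 8 18 22 9 23 19 21
22>18: swap(7,8), hi=7 ⇒ 5 11 4 17 12 8 18 9 22 23 19 21
9<18: swap(6,7), lo=7 mid=8 ⇒ 5 11 4 17 12 8 9 18 22 23 19 21
done. lo=7 hi=7; v=5 11 4 17 12 8 9 18 22 23 19 21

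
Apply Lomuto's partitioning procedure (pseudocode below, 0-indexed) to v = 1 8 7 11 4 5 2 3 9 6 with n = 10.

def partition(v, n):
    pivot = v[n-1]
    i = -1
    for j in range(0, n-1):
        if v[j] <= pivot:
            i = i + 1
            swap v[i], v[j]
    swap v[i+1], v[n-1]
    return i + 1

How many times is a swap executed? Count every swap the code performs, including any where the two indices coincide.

6

pivot=6, i=-1
j=0: 1≤6, i=0, swap(0,0) ⇒ 1 8 7 11 4 5 2 3 9 6
j=1: 8>6, skip
j=2: 7>6, skip
j=3: 11>6, skip
j=4: 4≤6, i=1, swap(1,4) ⇒ 1 4 7 11 8 5 2 3 9 6
j=5: 5≤6, i=2, swap(2,5) ⇒ 1 4 5 11 8 7 2 3 9 6
j=6: 2≤6, i=3, swap(3,6) ⇒ 1 4 5 2 8 7 11 3 9 6
j=7: 3≤6, i=4, swap(4,7) ⇒ 1 4 5 2 3 7 11 8 9 6
j=8: 9>6, skip
swap(5,9) ⇒ 1 4 5 2 3 6 11 8 9 7; return 5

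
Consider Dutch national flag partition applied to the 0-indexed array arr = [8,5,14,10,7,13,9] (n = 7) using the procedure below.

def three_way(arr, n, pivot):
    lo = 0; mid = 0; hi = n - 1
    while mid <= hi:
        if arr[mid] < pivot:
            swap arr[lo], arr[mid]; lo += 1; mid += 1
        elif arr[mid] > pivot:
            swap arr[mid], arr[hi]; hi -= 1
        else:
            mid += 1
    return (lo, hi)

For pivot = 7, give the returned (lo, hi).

pivot = 7; lo=0, mid=0, hi=6
arr[mid]=8>7: swap arr[0],arr[6]; hi=5 → [9,5,14,10,7,13,8]
arr[mid]=9>7: swap arr[0],arr[5]; hi=4 → [13,5,14,10,7,9,8]
arr[mid]=13>7: swap arr[0],arr[4]; hi=3 → [7,5,14,10,13,9,8]
arr[mid]=7=7: mid=1
arr[mid]=5<7: swap arr[0],arr[1]; lo=1,mid=2 → [5,7,14,10,13,9,8]
arr[mid]=14>7: swap arr[2],arr[3]; hi=2 → [5,7,10,14,13,9,8]
arr[mid]=10>7: swap arr[2],arr[2]; hi=1 → [5,7,10,14,13,9,8]
end: lo=1, hi=1; arr = [5,7,10,14,13,9,8]

(1, 1)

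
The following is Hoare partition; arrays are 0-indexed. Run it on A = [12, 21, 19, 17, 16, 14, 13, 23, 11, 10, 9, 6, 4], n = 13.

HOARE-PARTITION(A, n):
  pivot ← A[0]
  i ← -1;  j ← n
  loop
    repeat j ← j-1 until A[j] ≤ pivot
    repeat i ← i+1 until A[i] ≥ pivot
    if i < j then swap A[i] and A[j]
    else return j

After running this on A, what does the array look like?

pivot=12
j stops at 12 (4), i stops at 0 (12); swap ⇒ [4, 21, 19, 17, 16, 14, 13, 23, 11, 10, 9, 6, 12]
j stops at 11 (6), i stops at 1 (21); swap ⇒ [4, 6, 19, 17, 16, 14, 13, 23, 11, 10, 9, 21, 12]
j stops at 10 (9), i stops at 2 (19); swap ⇒ [4, 6, 9, 17, 16, 14, 13, 23, 11, 10, 19, 21, 12]
j stops at 9 (10), i stops at 3 (17); swap ⇒ [4, 6, 9, 10, 16, 14, 13, 23, 11, 17, 19, 21, 12]
j stops at 8 (11), i stops at 4 (16); swap ⇒ [4, 6, 9, 10, 11, 14, 13, 23, 16, 17, 19, 21, 12]
j stops at 4, i stops at 5; i≥j ⇒ return 4. A=[4, 6, 9, 10, 11, 14, 13, 23, 16, 17, 19, 21, 12]

[4, 6, 9, 10, 11, 14, 13, 23, 16, 17, 19, 21, 12]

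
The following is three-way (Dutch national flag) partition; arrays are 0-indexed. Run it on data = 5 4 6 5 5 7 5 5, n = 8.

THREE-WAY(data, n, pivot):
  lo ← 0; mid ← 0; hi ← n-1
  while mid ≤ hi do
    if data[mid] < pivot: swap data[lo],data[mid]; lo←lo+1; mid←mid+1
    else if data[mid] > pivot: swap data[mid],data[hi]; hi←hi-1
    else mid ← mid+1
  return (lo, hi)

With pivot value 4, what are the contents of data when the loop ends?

4 6 5 5 7 5 5 5

lo=0 mid=0 hi=7
5>4: swap(0,7), hi=6 ⇒ 5 4 6 5 5 7 5 5
5>4: swap(0,6), hi=5 ⇒ 5 4 6 5 5 7 5 5
5>4: swap(0,5), hi=4 ⇒ 7 4 6 5 5 5 5 5
7>4: swap(0,4), hi=3 ⇒ 5 4 6 5 7 5 5 5
5>4: swap(0,3), hi=2 ⇒ 5 4 6 5 7 5 5 5
5>4: swap(0,2), hi=1 ⇒ 6 4 5 5 7 5 5 5
6>4: swap(0,1), hi=0 ⇒ 4 6 5 5 7 5 5 5
4=4: mid=1
done. lo=0 hi=0; data=4 6 5 5 7 5 5 5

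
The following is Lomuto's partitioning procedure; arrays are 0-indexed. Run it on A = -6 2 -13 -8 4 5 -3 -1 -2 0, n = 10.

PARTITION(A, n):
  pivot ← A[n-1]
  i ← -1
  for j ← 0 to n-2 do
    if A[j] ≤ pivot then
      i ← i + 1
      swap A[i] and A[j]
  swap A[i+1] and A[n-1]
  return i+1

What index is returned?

6

pivot=0, i=-1
j=0: -6≤0, i=0, swap(0,0) ⇒ -6 2 -13 -8 4 5 -3 -1 -2 0
j=1: 2>0, skip
j=2: -13≤0, i=1, swap(1,2) ⇒ -6 -13 2 -8 4 5 -3 -1 -2 0
j=3: -8≤0, i=2, swap(2,3) ⇒ -6 -13 -8 2 4 5 -3 -1 -2 0
j=4: 4>0, skip
j=5: 5>0, skip
j=6: -3≤0, i=3, swap(3,6) ⇒ -6 -13 -8 -3 4 5 2 -1 -2 0
j=7: -1≤0, i=4, swap(4,7) ⇒ -6 -13 -8 -3 -1 5 2 4 -2 0
j=8: -2≤0, i=5, swap(5,8) ⇒ -6 -13 -8 -3 -1 -2 2 4 5 0
swap(6,9) ⇒ -6 -13 -8 -3 -1 -2 0 4 5 2; return 6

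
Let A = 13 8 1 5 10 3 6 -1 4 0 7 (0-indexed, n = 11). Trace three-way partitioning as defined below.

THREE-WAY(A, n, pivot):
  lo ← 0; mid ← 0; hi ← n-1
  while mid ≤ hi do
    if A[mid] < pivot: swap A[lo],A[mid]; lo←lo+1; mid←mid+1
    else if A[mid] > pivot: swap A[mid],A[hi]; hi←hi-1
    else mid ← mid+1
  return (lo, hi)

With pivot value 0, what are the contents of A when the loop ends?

lo=0 mid=0 hi=10
13>0: swap(0,10), hi=9 ⇒ 7 8 1 5 10 3 6 -1 4 0 13
7>0: swap(0,9), hi=8 ⇒ 0 8 1 5 10 3 6 -1 4 7 13
0=0: mid=1
8>0: swap(1,8), hi=7 ⇒ 0 4 1 5 10 3 6 -1 8 7 13
4>0: swap(1,7), hi=6 ⇒ 0 -1 1 5 10 3 6 4 8 7 13
-1<0: swap(0,1), lo=1 mid=2 ⇒ -1 0 1 5 10 3 6 4 8 7 13
1>0: swap(2,6), hi=5 ⇒ -1 0 6 5 10 3 1 4 8 7 13
6>0: swap(2,5), hi=4 ⇒ -1 0 3 5 10 6 1 4 8 7 13
3>0: swap(2,4), hi=3 ⇒ -1 0 10 5 3 6 1 4 8 7 13
10>0: swap(2,3), hi=2 ⇒ -1 0 5 10 3 6 1 4 8 7 13
5>0: swap(2,2), hi=1 ⇒ -1 0 5 10 3 6 1 4 8 7 13
done. lo=1 hi=1; A=-1 0 5 10 3 6 1 4 8 7 13

-1 0 5 10 3 6 1 4 8 7 13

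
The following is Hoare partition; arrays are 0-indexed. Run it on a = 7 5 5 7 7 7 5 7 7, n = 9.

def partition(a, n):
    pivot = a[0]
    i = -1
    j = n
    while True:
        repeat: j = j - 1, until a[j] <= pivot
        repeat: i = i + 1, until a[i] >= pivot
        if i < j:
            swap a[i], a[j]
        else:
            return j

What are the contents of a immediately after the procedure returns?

pivot = a[0] = 7; i = -1, j = 9
j→8 (a[8]=7≤7), i→0 (a[0]=7≥7); i<j, swap → 7 5 5 7 7 7 5 7 7
j→7 (a[7]=7≤7), i→3 (a[3]=7≥7); i<j, swap → 7 5 5 7 7 7 5 7 7
j→6 (a[6]=5≤7), i→4 (a[4]=7≥7); i<j, swap → 7 5 5 7 5 7 7 7 7
j→5, i→5; i≥j, return j=5. a = 7 5 5 7 5 7 7 7 7

7 5 5 7 5 7 7 7 7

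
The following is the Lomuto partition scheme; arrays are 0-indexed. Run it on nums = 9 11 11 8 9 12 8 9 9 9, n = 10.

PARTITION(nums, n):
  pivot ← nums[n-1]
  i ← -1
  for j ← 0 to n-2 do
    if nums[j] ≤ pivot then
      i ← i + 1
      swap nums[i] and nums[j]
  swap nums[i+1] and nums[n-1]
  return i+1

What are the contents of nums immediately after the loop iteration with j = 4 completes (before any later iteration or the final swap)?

pivot=9, i=-1
j=0: 9≤9, i=0, swap(0,0) ⇒ 9 11 11 8 9 12 8 9 9 9
j=1: 11>9, skip
j=2: 11>9, skip
j=3: 8≤9, i=1, swap(1,3) ⇒ 9 8 11 11 9 12 8 9 9 9
j=4: 9≤9, i=2, swap(2,4) ⇒ 9 8 9 11 11 12 8 9 9 9
(after j=4) nums = 9 8 9 11 11 12 8 9 9 9

9 8 9 11 11 12 8 9 9 9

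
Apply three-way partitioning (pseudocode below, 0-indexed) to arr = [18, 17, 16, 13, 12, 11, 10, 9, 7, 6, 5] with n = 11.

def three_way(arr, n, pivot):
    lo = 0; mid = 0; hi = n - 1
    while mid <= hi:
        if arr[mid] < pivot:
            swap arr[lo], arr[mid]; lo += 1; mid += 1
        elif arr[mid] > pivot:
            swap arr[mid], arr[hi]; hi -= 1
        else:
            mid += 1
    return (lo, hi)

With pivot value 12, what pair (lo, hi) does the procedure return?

(6, 6)

pivot = 12; lo=0, mid=0, hi=10
arr[mid]=18>12: swap arr[0],arr[10]; hi=9 → [5, 17, 16, 13, 12, 11, 10, 9, 7, 6, 18]
arr[mid]=5<12: swap arr[0],arr[0]; lo=1,mid=1 → [5, 17, 16, 13, 12, 11, 10, 9, 7, 6, 18]
arr[mid]=17>12: swap arr[1],arr[9]; hi=8 → [5, 6, 16, 13, 12, 11, 10, 9, 7, 17, 18]
arr[mid]=6<12: swap arr[1],arr[1]; lo=2,mid=2 → [5, 6, 16, 13, 12, 11, 10, 9, 7, 17, 18]
arr[mid]=16>12: swap arr[2],arr[8]; hi=7 → [5, 6, 7, 13, 12, 11, 10, 9, 16, 17, 18]
arr[mid]=7<12: swap arr[2],arr[2]; lo=3,mid=3 → [5, 6, 7, 13, 12, 11, 10, 9, 16, 17, 18]
arr[mid]=13>12: swap arr[3],arr[7]; hi=6 → [5, 6, 7, 9, 12, 11, 10, 13, 16, 17, 18]
arr[mid]=9<12: swap arr[3],arr[3]; lo=4,mid=4 → [5, 6, 7, 9, 12, 11, 10, 13, 16, 17, 18]
arr[mid]=12=12: mid=5
arr[mid]=11<12: swap arr[4],arr[5]; lo=5,mid=6 → [5, 6, 7, 9, 11, 12, 10, 13, 16, 17, 18]
arr[mid]=10<12: swap arr[5],arr[6]; lo=6,mid=7 → [5, 6, 7, 9, 11, 10, 12, 13, 16, 17, 18]
end: lo=6, hi=6; arr = [5, 6, 7, 9, 11, 10, 12, 13, 16, 17, 18]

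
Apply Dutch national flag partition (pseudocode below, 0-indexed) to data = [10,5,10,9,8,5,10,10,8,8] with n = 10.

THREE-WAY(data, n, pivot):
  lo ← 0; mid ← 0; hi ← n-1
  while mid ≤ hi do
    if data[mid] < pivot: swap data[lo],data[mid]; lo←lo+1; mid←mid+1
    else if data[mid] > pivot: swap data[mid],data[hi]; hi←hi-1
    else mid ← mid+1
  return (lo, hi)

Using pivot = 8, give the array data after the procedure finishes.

lo=0 mid=0 hi=9
10>8: swap(0,9), hi=8 ⇒ [8,5,10,9,8,5,10,10,8,10]
8=8: mid=1
5<8: swap(0,1), lo=1 mid=2 ⇒ [5,8,10,9,8,5,10,10,8,10]
10>8: swap(2,8), hi=7 ⇒ [5,8,8,9,8,5,10,10,10,10]
8=8: mid=3
9>8: swap(3,7), hi=6 ⇒ [5,8,8,10,8,5,10,9,10,10]
10>8: swap(3,6), hi=5 ⇒ [5,8,8,10,8,5,10,9,10,10]
10>8: swap(3,5), hi=4 ⇒ [5,8,8,5,8,10,10,9,10,10]
5<8: swap(1,3), lo=2 mid=4 ⇒ [5,5,8,8,8,10,10,9,10,10]
8=8: mid=5
done. lo=2 hi=4; data=[5,5,8,8,8,10,10,9,10,10]

[5,5,8,8,8,10,10,9,10,10]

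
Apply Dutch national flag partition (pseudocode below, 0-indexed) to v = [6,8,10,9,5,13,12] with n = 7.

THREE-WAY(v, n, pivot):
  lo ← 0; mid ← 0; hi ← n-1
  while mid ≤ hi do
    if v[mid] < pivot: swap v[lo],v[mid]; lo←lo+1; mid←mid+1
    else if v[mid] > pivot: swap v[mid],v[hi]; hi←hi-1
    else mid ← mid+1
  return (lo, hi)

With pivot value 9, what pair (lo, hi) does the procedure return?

lo=0 mid=0 hi=6
6<9: swap(0,0), lo=1 mid=1 ⇒ [6,8,10,9,5,13,12]
8<9: swap(1,1), lo=2 mid=2 ⇒ [6,8,10,9,5,13,12]
10>9: swap(2,6), hi=5 ⇒ [6,8,12,9,5,13,10]
12>9: swap(2,5), hi=4 ⇒ [6,8,13,9,5,12,10]
13>9: swap(2,4), hi=3 ⇒ [6,8,5,9,13,12,10]
5<9: swap(2,2), lo=3 mid=3 ⇒ [6,8,5,9,13,12,10]
9=9: mid=4
done. lo=3 hi=3; v=[6,8,5,9,13,12,10]

(3, 3)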